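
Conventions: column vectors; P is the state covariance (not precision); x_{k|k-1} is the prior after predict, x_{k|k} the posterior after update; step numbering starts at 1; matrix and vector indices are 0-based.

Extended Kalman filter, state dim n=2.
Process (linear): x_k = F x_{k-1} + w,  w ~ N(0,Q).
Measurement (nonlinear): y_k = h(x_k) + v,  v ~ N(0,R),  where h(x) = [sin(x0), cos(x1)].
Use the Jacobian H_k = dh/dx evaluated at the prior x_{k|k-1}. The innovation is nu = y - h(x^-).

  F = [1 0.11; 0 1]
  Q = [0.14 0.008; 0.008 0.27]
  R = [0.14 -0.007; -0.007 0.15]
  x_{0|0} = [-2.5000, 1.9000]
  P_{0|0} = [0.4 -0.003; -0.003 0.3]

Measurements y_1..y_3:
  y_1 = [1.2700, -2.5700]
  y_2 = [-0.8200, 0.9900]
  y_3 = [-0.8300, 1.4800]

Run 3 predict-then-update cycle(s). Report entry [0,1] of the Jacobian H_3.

step 1: x^-=[-2.2910, 1.9000]  P^-=[0.5430 0.0380; 0.0380 0.5700]  H_jac=[-0.6595 0.0000; 0.0000 -0.9463]  S=[0.3762 0.0167; 0.0167 0.6604]  K=[-0.9506 -0.0304; -0.0304 -0.8160]  nu=[2.0217, -2.2467]  x^+=[-4.1445, 3.6718]  P^+=[0.2015 -0.0022; -0.0022 0.1291]
step 2: x^-=[-3.7406, 3.6718]  P^-=[0.3425 0.0200; 0.0200 0.3991]  H_jac=[-0.8259 0.0000; 0.0000 0.5058]  S=[0.3736 -0.0153; -0.0153 0.2521]  K=[-0.7574 -0.0060; -0.0113 0.8000]  nu=[-1.3838, 1.8527]  x^+=[-2.7037, 5.1697]  P^+=[0.1283 0.0087; 0.0087 0.2374]
step 3: x^-=[-2.1350, 5.1697]  P^-=[0.2731 0.0428; 0.0428 0.5074]  H_jac=[-0.5347 0.0000; 0.0000 0.8972]  S=[0.2181 -0.0275; -0.0275 0.5585]  K=[-0.6651 0.0360; -0.0020 0.8151]  nu=[0.0150, 1.0384]  x^+=[-2.1076, 6.0161]  P^+=[0.1746 0.0112; 0.0112 0.1363]

H_jac[0,1] = 0.0000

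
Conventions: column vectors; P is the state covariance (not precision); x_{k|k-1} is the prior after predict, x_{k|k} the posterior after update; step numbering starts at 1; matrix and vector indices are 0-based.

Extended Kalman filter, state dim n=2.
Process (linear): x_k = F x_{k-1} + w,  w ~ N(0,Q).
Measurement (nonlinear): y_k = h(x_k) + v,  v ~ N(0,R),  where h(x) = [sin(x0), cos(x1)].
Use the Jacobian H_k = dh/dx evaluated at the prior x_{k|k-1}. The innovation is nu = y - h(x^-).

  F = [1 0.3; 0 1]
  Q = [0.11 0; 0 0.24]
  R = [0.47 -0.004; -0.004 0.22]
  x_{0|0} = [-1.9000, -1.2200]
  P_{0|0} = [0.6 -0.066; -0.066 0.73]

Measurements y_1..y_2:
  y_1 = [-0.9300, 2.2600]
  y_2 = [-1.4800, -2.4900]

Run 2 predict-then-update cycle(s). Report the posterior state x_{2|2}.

x_post = [-1.3585, 2.4607]

step 1: x^-=[-2.2660, -1.2200]  P^-=[0.7361 0.1530; 0.1530 0.9700]  H_jac=[-0.6405 0.0000; 0.0000 0.9391]  S=[0.7720 -0.0960; -0.0960 1.0755]  K=[-0.6008 0.0800; -0.0218 0.8451]  nu=[-0.1621, 1.9164]  x^+=[-2.0154, 0.4030]  P^+=[0.4413 0.0213; 0.0213 0.1981]
step 2: x^-=[-1.8945, 0.4030]  P^-=[0.5819 0.0807; 0.0807 0.4381]  H_jac=[-0.3181 0.0000; 0.0000 -0.3922]  S=[0.5289 0.0061; 0.0061 0.2874]  K=[-0.3488 -0.1028; -0.0417 -0.5969]  nu=[-0.5319, -3.4099]  x^+=[-1.3585, 2.4607]  P^+=[0.5141 0.0541; 0.0541 0.3344]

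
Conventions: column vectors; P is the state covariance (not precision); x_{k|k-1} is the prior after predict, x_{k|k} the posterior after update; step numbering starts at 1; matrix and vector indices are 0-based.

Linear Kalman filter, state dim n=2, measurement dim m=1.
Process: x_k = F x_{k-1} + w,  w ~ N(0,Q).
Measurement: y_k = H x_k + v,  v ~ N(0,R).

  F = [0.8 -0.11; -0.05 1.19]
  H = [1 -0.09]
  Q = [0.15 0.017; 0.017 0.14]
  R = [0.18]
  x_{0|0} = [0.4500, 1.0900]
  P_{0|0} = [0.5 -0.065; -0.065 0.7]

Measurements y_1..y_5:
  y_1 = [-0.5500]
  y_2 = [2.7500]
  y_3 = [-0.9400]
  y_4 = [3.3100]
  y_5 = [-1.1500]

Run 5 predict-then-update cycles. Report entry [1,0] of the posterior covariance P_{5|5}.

step 1: x^-=[0.2401, 1.2746]  P^-=[0.4899 -0.1569; -0.1569 1.1403]  S=[0.7074]  K=[0.7125; -0.3668]  nu=[-0.6754]  x^+=[-0.2411, 1.5224]  P^+=[0.1308 0.0280; 0.0280 1.0451]
step 2: x^-=[-0.3604, 1.8237]  P^-=[0.2414 -0.0982; -0.0982 1.6169]  S=[0.4522]  K=[0.5534; -0.5390]  nu=[3.2745]  x^+=[1.4518, 0.0588]  P^+=[0.1029 0.0367; 0.0367 1.4856]
step 3: x^-=[1.1550, -0.0027]  P^-=[0.2274 -0.1465; -0.1465 2.2396]  S=[0.4519]  K=[0.5324; -0.7701]  nu=[-2.0952]  x^+=[0.0396, 1.6109]  P^+=[0.0993 0.0388; 0.0388 1.9716]
step 4: x^-=[-0.1455, 1.9150]  P^-=[0.2306 -0.2079; -0.2079 2.9276]  S=[0.4717]  K=[0.5285; -0.9992]  nu=[3.6279]  x^+=[1.7717, -1.7101]  P^+=[0.0988 0.0412; 0.0412 2.4566]
step 5: x^-=[1.6055, -2.1236]  P^-=[0.2357 -0.2690; -0.2690 3.6141]  S=[0.4934]  K=[0.5268; -1.2045]  nu=[-2.9466]  x^+=[0.0532, 1.4255]  P^+=[0.0988 0.0440; 0.0440 2.8982]

P_post[1,0] = 0.0440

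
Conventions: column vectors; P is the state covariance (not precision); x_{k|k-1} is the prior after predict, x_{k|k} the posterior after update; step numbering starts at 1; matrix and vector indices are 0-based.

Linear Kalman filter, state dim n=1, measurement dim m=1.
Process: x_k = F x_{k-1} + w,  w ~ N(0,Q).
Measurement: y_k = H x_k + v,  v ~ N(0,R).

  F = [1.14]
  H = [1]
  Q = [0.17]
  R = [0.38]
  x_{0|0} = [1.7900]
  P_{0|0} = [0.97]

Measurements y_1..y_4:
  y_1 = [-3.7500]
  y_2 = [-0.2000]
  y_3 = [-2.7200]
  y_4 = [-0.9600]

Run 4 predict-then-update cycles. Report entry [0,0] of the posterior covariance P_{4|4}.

step 1: x^-=[2.0406]  P^-=[1.4306]  S=[1.8106]  K=[0.7901]  nu=[-5.7906]  x^+=[-2.5347]  P^+=[0.3002]
step 2: x^-=[-2.8896]  P^-=[0.5602]  S=[0.9402]  K=[0.5958]  nu=[2.6896]  x^+=[-1.2870]  P^+=[0.2264]
step 3: x^-=[-1.4672]  P^-=[0.4643]  S=[0.8443]  K=[0.5499]  nu=[-1.2528]  x^+=[-2.1561]  P^+=[0.2090]
step 4: x^-=[-2.4580]  P^-=[0.4416]  S=[0.8216]  K=[0.5375]  nu=[1.4980]  x^+=[-1.6529]  P^+=[0.2042]

P_post[0,0] = 0.2042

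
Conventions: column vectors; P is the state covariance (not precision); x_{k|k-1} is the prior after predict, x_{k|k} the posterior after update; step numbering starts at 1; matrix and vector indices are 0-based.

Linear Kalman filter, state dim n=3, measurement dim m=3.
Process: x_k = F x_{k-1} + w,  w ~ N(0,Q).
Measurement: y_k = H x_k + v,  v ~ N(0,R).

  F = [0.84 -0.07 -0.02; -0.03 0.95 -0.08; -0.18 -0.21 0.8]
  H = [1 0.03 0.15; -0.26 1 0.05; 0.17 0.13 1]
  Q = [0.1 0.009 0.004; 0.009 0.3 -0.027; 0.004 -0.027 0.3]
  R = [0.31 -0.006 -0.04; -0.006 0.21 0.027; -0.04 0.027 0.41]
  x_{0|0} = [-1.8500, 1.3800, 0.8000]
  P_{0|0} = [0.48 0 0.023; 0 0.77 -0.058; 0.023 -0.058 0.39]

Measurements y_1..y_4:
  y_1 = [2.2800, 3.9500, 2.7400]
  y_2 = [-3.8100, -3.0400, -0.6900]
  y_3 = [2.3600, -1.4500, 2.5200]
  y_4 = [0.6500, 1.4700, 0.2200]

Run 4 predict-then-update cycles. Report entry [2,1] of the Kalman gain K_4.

K[2,1] = -0.1088

step 1: x^-=[-1.6666, 1.3025, 0.6832]  P^-=[0.4417 -0.0544 -0.0450; -0.0544 1.0068 -0.2483; -0.0450 -0.2483 0.6120]  S=[0.7474 -0.1782 0.0651; -0.1782 1.2528 -0.0770; 0.0651 -0.0770 0.9695]  K=[0.5678 -0.0573 -0.0189; 0.1190 0.8174 -0.0737; -0.0296 -0.1329 0.5815]  nu=[3.8050, 2.1800, 2.1708]  x^+=[0.3278, 3.3774, 1.5432]  P^+=[0.1863 0.0359 -0.0683; 0.0359 0.1804 -0.0424; -0.0683 -0.0424 0.2531]
step 2: x^-=[0.0080, 3.0753, 0.4663]  P^-=[0.2304 0.0266 -0.0754; 0.0266 0.4687 -0.1164; -0.0754 -0.1164 0.5127]  S=[0.5303 -0.0401 -0.0016; -0.0401 0.6720 0.0088; -0.0016 0.0088 0.8825]  K=[0.4122 -0.0302 -0.0361; 0.0953 0.6850 -0.0644; -0.0107 -0.1137 0.5503]  nu=[-3.9802, -6.1365, -1.5575]  x^+=[-1.3915, -1.4071, 0.3498]  P^+=[0.1374 0.0289 -0.0592; 0.0289 0.1509 -0.0363; -0.0592 -0.0363 0.2378]
step 3: x^-=[-1.0774, -1.3230, 0.8258]  P^-=[0.1963 0.0234 -0.0612; 0.0234 0.4414 -0.1039; -0.0612 -0.1039 0.4947]  S=[0.4999 -0.0332 0.0045; -0.0332 0.6449 0.0144; 0.0045 0.0144 0.8710]  K=[0.3741 -0.0276 -0.0300; 0.0875 0.6728 -0.0605; 0.0075 -0.1099 0.5423]  nu=[3.3532, -0.4484, 2.0494]  x^+=[0.1280, -1.4552, 2.0115]  P^+=[0.1244 0.0261 -0.0526; 0.0261 0.1476 -0.0338; -0.0526 -0.0338 0.2324]
step 4: x^-=[0.1692, -1.5472, 1.8917]  P^-=[0.1872 0.0213 -0.0544; 0.0213 0.4382 -0.1007; -0.0544 -0.1007 0.4877]  S=[0.4926 -0.0326 0.0088; -0.0326 0.6424 0.0153; 0.0088 0.0153 0.8668]  K=[0.3634 -0.0278 -0.0260; 0.0847 0.6714 -0.0590; 0.0151 -0.1088 0.5387]  nu=[0.2435, 2.9666, -1.4994]  x^+=[0.2142, 0.5537, 0.7649]  P^+=[0.1206 0.0251 -0.0497; 0.0251 0.1471 -0.0328; -0.0497 -0.0328 0.2300]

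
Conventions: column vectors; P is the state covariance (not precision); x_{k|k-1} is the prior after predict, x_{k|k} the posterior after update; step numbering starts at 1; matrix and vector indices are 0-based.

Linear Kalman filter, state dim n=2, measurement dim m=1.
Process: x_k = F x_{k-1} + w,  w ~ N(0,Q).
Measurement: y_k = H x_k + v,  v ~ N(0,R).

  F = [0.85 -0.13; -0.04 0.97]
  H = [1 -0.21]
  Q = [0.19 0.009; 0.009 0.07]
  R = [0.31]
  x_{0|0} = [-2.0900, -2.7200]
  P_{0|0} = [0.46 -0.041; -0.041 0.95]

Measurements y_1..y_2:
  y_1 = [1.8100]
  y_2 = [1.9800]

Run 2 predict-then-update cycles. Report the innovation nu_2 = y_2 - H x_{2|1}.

innov = [0.6204]

step 1: x^-=[-1.4229, -2.5548]  P^-=[0.5475 -0.1605; -0.1605 0.9678]  S=[0.9675]  K=[0.6007; -0.3759]  nu=[2.6964]  x^+=[0.1967, -3.5683]  P^+=[0.1984 0.0580; 0.0580 0.8311]
step 2: x^-=[0.6311, -3.4692]  P^-=[0.3346 -0.0544; -0.0544 0.8478]  S=[0.7048]  K=[0.4909; -0.3298]  nu=[0.6204]  x^+=[0.9356, -3.6738]  P^+=[0.1647 0.0597; 0.0597 0.7711]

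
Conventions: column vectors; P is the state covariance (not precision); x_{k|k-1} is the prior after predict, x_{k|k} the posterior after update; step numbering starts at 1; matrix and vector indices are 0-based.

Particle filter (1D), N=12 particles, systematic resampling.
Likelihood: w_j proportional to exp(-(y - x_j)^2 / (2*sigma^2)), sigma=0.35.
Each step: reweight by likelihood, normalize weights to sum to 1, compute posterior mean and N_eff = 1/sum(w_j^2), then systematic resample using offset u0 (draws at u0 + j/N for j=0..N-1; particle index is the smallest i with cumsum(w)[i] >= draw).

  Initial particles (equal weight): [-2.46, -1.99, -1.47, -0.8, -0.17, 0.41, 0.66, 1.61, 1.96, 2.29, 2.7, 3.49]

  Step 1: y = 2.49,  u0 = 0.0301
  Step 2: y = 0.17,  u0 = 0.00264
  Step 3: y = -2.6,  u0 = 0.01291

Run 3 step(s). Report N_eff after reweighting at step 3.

step 1: w=[0.0000, 0.0000, 0.0000, 0.0000, 0.0000, 0.0000, 0.0000, 0.0206, 0.1541, 0.4120, 0.4051, 0.0082]  mean=2.4011  Neff=2.7924  idx=[8, 8, 9, 9, 9, 9, 9, 10, 10, 10, 10, 10]
step 2: w=[0.4936, 0.4936, 0.0025, 0.0025, 0.0025, 0.0025, 0.0025, 0.0000, 0.0000, 0.0000, 0.0000, 0.0000]  mean=1.9642  Neff=2.0518  idx=[0, 0, 0, 0, 0, 0, 1, 1, 1, 1, 1, 1]
step 3: w=[0.0833, 0.0833, 0.0833, 0.0833, 0.0833, 0.0833, 0.0833, 0.0833, 0.0833, 0.0833, 0.0833, 0.0833]  mean=1.9600  Neff=12.0000  idx=[0, 1, 2, 3, 4, 5, 6, 7, 8, 9, 10, 11]

N_eff = 12.0000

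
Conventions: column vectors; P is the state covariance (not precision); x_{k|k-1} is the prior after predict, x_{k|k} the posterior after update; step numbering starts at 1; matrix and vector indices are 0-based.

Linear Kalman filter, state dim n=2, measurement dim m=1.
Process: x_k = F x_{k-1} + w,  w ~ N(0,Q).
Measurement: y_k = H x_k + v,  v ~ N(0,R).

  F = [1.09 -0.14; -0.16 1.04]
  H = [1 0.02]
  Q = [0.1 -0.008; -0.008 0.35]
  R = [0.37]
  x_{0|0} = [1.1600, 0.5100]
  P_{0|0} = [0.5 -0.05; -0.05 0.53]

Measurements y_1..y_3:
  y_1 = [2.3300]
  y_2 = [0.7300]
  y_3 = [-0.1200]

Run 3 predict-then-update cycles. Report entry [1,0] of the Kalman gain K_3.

K[1,0] = -0.4756

step 1: x^-=[1.1930, 0.3448]  P^-=[0.7197 -0.2302; -0.2302 0.9527]  S=[1.0809]  K=[0.6616; -0.1953]  nu=[1.1301]  x^+=[1.9407, 0.1241]  P^+=[0.2466 -0.0905; -0.0905 0.9115]
step 2: x^-=[2.0980, -0.1815]  P^-=[0.4385 -0.2883; -0.2883 1.3723]  S=[0.7975]  K=[0.5426; -0.3271]  nu=[-1.3643]  x^+=[1.3577, 0.2648]  P^+=[0.2037 -0.1468; -0.1468 1.2869]
step 3: x^-=[1.4428, 0.0582]  P^-=[0.4120 -0.4006; -0.4006 1.7960]  S=[0.7667]  K=[0.5269; -0.4756]  nu=[-1.5640]  x^+=[0.6187, 0.8020]  P^+=[0.1991 -0.2084; -0.2084 1.6226]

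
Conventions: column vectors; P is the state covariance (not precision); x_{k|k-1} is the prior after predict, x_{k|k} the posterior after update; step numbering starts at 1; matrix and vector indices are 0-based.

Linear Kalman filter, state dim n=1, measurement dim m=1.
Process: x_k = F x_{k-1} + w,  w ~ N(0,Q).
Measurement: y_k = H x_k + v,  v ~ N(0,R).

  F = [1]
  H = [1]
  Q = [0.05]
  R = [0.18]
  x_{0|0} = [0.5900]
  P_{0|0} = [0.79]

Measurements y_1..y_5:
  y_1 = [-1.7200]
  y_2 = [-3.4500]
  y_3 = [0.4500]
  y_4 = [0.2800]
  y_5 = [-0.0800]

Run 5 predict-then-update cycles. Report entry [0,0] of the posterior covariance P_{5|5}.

P_post[0,0] = 0.0740

step 1: x^-=[0.5900]  P^-=[0.8400]  S=[1.0200]  K=[0.8235]  nu=[-2.3100]  x^+=[-1.3124]  P^+=[0.1482]
step 2: x^-=[-1.3124]  P^-=[0.1982]  S=[0.3782]  K=[0.5241]  nu=[-2.1376]  x^+=[-2.4327]  P^+=[0.0943]
step 3: x^-=[-2.4327]  P^-=[0.1443]  S=[0.3243]  K=[0.4450]  nu=[2.8827]  x^+=[-1.1498]  P^+=[0.0801]
step 4: x^-=[-1.1498]  P^-=[0.1301]  S=[0.3101]  K=[0.4196]  nu=[1.4298]  x^+=[-0.5499]  P^+=[0.0755]
step 5: x^-=[-0.5499]  P^-=[0.1255]  S=[0.3055]  K=[0.4108]  nu=[0.4699]  x^+=[-0.3569]  P^+=[0.0740]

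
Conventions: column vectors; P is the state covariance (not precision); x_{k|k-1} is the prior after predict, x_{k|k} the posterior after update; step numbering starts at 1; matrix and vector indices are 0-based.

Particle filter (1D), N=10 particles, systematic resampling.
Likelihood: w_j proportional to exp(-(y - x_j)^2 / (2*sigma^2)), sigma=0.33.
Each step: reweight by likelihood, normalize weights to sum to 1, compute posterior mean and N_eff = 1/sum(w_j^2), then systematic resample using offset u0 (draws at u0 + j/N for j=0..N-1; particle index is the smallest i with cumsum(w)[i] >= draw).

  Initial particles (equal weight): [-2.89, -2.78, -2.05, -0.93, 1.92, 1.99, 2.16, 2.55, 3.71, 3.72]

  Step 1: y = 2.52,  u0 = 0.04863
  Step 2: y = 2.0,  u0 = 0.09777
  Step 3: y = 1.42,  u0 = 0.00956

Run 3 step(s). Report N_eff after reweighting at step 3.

step 1: w=[0.0000, 0.0000, 0.0000, 0.0000, 0.0949, 0.1365, 0.2734, 0.4937, 0.0007, 0.0007]  mean=2.3088  Neff=2.8888  idx=[4, 5, 6, 6, 6, 7, 7, 7, 7, 7]
step 2: w=[0.1650, 0.1699, 0.1511, 0.1511, 0.1511, 0.0424, 0.0424, 0.0424, 0.0424, 0.0424]  mean=2.1741  Neff=7.4884  idx=[0, 1, 1, 2, 3, 3, 4, 5, 7, 9]
step 3: w=[0.2886, 0.2046, 0.2046, 0.0736, 0.0736, 0.0736, 0.0736, 0.0026, 0.0026, 0.0026]  mean=2.0242  Neff=5.2989  idx=[0, 0, 0, 1, 1, 2, 2, 3, 4, 5]

N_eff = 5.2989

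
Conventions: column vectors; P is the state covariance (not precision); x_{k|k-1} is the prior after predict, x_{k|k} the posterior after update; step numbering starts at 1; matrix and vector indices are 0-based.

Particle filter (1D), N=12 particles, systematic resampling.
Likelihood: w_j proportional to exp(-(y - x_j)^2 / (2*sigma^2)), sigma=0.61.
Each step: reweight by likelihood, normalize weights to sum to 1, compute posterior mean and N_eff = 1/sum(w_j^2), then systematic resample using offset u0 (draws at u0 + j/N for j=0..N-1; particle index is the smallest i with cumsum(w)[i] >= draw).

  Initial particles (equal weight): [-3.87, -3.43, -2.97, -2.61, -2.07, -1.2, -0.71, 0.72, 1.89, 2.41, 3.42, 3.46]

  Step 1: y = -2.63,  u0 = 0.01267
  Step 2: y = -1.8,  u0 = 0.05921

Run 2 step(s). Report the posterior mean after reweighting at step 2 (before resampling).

step 1: w=[0.0404, 0.1351, 0.2733, 0.3190, 0.2094, 0.0205, 0.0023, 0.0000, 0.0000, 0.0000, 0.0000, 0.0000]  mean=-2.7239  Neff=4.1555  idx=[0, 1, 2, 2, 2, 2, 3, 3, 3, 3, 4, 4]
step 2: w=[0.0008, 0.0068, 0.0384, 0.0384, 0.0384, 0.0384, 0.1001, 0.1001, 0.1001, 0.1001, 0.2192, 0.2192]  mean=-2.4351  Neff=7.0367  idx=[3, 5, 6, 7, 8, 9, 9, 10, 10, 11, 11, 11]

post_mean = -2.4351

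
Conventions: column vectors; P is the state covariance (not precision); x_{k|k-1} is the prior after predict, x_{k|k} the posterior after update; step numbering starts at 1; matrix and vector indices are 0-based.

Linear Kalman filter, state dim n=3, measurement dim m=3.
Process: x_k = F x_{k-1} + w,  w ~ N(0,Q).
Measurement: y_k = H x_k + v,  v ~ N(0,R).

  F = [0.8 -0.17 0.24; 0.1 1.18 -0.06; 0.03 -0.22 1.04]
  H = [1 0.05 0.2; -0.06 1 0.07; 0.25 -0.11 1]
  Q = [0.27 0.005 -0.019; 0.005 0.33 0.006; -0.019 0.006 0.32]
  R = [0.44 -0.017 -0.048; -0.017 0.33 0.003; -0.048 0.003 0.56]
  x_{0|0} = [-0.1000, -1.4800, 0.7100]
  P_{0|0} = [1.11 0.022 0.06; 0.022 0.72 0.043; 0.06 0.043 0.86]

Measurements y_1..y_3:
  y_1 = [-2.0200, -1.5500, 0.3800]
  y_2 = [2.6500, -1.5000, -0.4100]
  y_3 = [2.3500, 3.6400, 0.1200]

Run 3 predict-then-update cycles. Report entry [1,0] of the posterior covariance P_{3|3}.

P_post[1,0] = 0.0007

step 1: x^-=[0.3420, -1.7990, 1.0610]  P^-=[1.0643 -0.0314 0.2857; -0.0314 1.3451 -0.1715; 0.2857 -0.1715 1.2698]  S=[1.6662 -0.0455 0.7629; -0.0455 1.6625 -0.2624; 0.7629 -0.2624 2.0949]  K=[0.6618 -0.0239 0.0210; 0.0584 0.7922 -0.0783; 0.0242 0.0426 0.6457]  nu=[-2.4842, 0.1952, -0.9644]  x^+=[-1.3271, -1.7139, 0.3863]  P^+=[0.3096 0.0063 -0.0968; 0.0063 0.2618 -0.0170; -0.0968 -0.0170 0.3829]
step 2: x^-=[-0.6776, -2.1783, 0.7390]  P^-=[0.4603 -0.0251 0.0153; -0.0251 0.7040 -0.1159; 0.0153 -0.1159 0.7488]  S=[0.9333 -0.0466 0.2283; -0.0466 1.0260 -0.1510; 0.2283 -0.1510 1.3806]  K=[0.4908 -0.0262 0.0125; 0.0385 0.6701 -0.0776; 0.0371 0.0200 0.5504]  nu=[3.2887, 0.5859, -1.2192]  x^+=[0.9059, -1.5645, 0.2015]  P^+=[0.2305 0.0021 -0.0741; 0.0021 0.2217 -0.0194; -0.0741 -0.0194 0.3229]
step 3: x^-=[1.0390, -1.7676, 0.5810]  P^-=[0.4151 -0.0277 0.0174; -0.0277 0.6463 -0.1027; 0.0174 -0.1027 0.6844]  S=[0.8862 -0.0475 0.2072; -0.0475 0.9700 -0.1361; 0.2072 -0.1361 1.3110]  K=[0.4650 -0.0276 0.0184; 0.0347 0.6517 -0.0756; 0.0457 0.0189 0.5287]  nu=[1.2832, 5.4293, -0.9152]  x^+=[1.4689, 1.8844, 0.2584]  P^+=[0.2174 0.0007 -0.0664; 0.0007 0.2156 -0.0185; -0.0664 -0.0185 0.3085]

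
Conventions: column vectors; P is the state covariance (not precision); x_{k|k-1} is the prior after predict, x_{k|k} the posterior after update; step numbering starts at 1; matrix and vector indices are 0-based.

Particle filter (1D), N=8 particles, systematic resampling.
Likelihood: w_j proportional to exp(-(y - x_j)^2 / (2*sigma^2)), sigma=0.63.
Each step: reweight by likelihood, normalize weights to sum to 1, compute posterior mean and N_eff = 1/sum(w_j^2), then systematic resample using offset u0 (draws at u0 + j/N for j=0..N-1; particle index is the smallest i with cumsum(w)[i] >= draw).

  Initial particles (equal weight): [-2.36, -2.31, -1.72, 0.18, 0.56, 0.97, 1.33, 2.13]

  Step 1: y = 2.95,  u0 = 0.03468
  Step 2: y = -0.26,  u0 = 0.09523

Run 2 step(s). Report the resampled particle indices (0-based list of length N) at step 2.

resampled_idx = [0, 0, 0, 0, 0, 0, 0, 6]

step 1: w=[0.0000, 0.0000, 0.0000, 0.0001, 0.0016, 0.0151, 0.0775, 0.9057]  mean=2.0477  Neff=1.2099  idx=[6, 7, 7, 7, 7, 7, 7, 7]
step 2: w=[0.8875, 0.0161, 0.0161, 0.0161, 0.0161, 0.0161, 0.0161, 0.0161]  mean=1.4200  Neff=1.2668  idx=[0, 0, 0, 0, 0, 0, 0, 6]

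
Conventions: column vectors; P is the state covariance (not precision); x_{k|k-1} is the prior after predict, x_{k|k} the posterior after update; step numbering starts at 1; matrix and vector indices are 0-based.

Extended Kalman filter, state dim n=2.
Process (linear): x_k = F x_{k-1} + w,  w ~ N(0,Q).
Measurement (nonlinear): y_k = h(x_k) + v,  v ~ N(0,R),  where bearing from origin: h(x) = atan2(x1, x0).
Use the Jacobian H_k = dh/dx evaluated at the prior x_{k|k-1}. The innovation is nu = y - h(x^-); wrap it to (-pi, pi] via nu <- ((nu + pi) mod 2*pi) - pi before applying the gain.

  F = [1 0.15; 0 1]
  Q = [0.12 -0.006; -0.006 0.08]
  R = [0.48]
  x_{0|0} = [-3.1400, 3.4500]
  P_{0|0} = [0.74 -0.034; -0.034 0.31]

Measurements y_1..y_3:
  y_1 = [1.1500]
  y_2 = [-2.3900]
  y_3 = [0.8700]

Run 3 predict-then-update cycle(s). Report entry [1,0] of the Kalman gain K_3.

step 1: x^-=[-2.6225, 3.4500]  P^-=[0.8568 0.0065; 0.0065 0.3900]  H_jac=[-0.1837 -0.1396]  S=[0.5169]  K=[-0.3063; -0.1077]  nu=[-1.0708]  x^+=[-2.2945, 3.5653]  P^+=[0.8083 -0.0105; -0.0105 0.3840]
step 2: x^-=[-1.7598, 3.5653]  P^-=[0.9338 0.0411; 0.0411 0.4640]  H_jac=[-0.2255 -0.1113]  S=[0.5353]  K=[-0.4020; -0.1138]  nu=[1.8639]  x^+=[-2.5089, 3.3532]  P^+=[0.8473 0.0166; 0.0166 0.4571]
step 3: x^-=[-2.0060, 3.3532]  P^-=[0.9825 0.0791; 0.0791 0.5371]  H_jac=[-0.2196 -0.1314]  S=[0.5412]  K=[-0.4179; -0.1625]  nu=[-1.2399]  x^+=[-1.4878, 3.5547]  P^+=[0.8880 0.0424; 0.0424 0.5228]

K[1,0] = -0.1625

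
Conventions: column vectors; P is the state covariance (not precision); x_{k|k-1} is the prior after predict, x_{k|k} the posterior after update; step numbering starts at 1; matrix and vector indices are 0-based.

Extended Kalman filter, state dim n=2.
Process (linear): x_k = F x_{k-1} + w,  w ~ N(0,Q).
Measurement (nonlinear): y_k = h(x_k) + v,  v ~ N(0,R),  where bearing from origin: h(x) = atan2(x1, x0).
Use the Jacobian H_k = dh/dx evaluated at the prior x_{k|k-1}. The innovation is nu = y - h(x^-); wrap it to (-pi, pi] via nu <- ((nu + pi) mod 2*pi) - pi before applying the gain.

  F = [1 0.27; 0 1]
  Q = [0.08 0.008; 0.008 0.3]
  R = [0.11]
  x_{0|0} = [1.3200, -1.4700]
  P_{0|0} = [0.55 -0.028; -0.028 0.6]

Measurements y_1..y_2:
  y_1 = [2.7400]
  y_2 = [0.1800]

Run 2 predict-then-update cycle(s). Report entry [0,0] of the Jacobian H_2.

step 1: x^-=[0.9231, -1.4700]  P^-=[0.6586 0.1420; 0.1420 0.9000]  H_jac=[0.4879 0.3064]  S=[0.3937]  K=[0.9267; 0.8763]  nu=[-2.5331]  x^+=[-1.4243, -3.6899]  P^+=[0.3205 -0.1777; -0.1777 0.5977]
step 2: x^-=[-2.4206, -3.6899]  P^-=[0.3481 -0.0084; -0.0084 0.8977]  H_jac=[0.1895 -0.1243]  S=[0.1368]  K=[0.4899; -0.8274]  nu=[2.3314]  x^+=[-1.2784, -5.6189]  P^+=[0.3153 0.0471; 0.0471 0.8040]

H_jac[0,0] = 0.1895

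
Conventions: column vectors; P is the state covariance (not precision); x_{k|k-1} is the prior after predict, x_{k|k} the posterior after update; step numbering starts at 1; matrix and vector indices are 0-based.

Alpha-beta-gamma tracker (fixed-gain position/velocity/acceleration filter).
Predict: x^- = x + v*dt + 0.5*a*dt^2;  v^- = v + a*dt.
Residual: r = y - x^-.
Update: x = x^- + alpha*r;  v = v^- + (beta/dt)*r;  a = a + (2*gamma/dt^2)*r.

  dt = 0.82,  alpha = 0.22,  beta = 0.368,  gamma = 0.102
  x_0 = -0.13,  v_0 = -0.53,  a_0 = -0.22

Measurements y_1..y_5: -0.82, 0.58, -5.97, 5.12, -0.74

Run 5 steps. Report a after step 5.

a_post = 1.6168

step 1: x_pred=-0.6386  r=-0.1814  x^+=-0.6785  v^+=-0.7918  a^+=-0.2750
step 2: x_pred=-1.4202  r=2.0002  x^+=-0.9802  v^+=-0.1197  a^+=0.3318
step 3: x_pred=-0.9668  r=-5.0032  x^+=-2.0675  v^+=-2.0930  a^+=-1.1861
step 4: x_pred=-4.1825  r=9.3025  x^+=-2.1359  v^+=1.1092  a^+=1.6362
step 5: x_pred=-0.6763  r=-0.0637  x^+=-0.6903  v^+=2.4223  a^+=1.6168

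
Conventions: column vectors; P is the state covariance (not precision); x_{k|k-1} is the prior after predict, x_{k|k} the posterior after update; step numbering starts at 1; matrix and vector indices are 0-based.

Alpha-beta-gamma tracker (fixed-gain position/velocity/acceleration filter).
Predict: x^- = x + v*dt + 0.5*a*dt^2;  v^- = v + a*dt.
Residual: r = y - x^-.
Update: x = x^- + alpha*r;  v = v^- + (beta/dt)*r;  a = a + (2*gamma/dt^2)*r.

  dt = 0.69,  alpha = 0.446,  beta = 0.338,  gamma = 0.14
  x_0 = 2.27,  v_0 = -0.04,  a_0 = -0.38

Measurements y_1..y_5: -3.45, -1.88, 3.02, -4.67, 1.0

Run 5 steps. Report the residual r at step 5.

step 1: x_pred=2.1519  r=-5.6019  x^+=-0.3465  v^+=-3.0463  a^+=-3.6746
step 2: x_pred=-3.3232  r=1.4432  x^+=-2.6795  v^+=-4.8748  a^+=-2.8258
step 3: x_pred=-6.7159  r=9.7359  x^+=-2.3737  v^+=-2.0555  a^+=2.9000
step 4: x_pred=-3.1016  r=-1.5684  x^+=-3.8011  v^+=-0.8228  a^+=1.9776
step 5: x_pred=-3.8980  r=4.8980  x^+=-1.7135  v^+=2.9411  a^+=4.8582

resid = 4.8980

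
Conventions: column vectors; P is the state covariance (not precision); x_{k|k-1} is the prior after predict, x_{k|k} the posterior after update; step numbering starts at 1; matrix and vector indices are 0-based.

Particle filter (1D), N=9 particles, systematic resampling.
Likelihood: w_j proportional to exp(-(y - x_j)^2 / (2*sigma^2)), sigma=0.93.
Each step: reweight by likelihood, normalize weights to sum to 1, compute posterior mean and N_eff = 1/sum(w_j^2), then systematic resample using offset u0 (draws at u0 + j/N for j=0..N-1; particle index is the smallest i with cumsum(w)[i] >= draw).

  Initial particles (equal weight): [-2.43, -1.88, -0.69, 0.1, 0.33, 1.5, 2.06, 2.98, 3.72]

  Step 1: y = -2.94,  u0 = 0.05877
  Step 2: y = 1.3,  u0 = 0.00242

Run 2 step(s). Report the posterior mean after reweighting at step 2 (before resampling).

step 1: w=[0.5962, 0.3619, 0.0371, 0.0033, 0.0014, 0.0000, 0.0000, 0.0000, 0.0000]  mean=-2.1540  Neff=2.0499  idx=[0, 0, 0, 0, 0, 1, 1, 1, 1]
step 2: w=[0.0244, 0.0244, 0.0244, 0.0244, 0.0244, 0.2195, 0.2195, 0.2195, 0.2195]  mean=-1.9471  Neff=5.1096  idx=[0, 4, 5, 5, 6, 6, 7, 7, 8]

post_mean = -1.9471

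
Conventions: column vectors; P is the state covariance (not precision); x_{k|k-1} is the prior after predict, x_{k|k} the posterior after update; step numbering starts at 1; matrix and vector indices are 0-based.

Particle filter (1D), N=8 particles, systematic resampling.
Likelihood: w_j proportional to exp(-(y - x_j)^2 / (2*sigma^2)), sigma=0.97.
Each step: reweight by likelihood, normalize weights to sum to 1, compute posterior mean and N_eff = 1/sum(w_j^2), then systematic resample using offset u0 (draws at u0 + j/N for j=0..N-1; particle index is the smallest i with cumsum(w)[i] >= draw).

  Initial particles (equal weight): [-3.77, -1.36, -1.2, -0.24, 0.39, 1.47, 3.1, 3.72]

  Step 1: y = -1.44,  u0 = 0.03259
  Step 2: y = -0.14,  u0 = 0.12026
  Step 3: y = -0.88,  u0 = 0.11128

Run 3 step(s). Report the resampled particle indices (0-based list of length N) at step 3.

step 1: w=[0.0209, 0.3736, 0.3636, 0.1744, 0.0632, 0.0042, 0.0000, 0.0000]  mean=-1.0344  Neff=3.2607  idx=[1, 1, 1, 2, 2, 2, 3, 3]
step 2: w=[0.0907, 0.0907, 0.0907, 0.1101, 0.1101, 0.1101, 0.1989, 0.1989]  mean=-0.8616  Neff=7.1363  idx=[1, 2, 3, 5, 6, 6, 7, 7]
step 3: w=[0.1286, 0.1286, 0.1376, 0.1376, 0.1169, 0.1169, 0.1169, 0.1169]  mean=-0.7923  Neff=7.9613  idx=[0, 1, 2, 3, 4, 5, 6, 7]

resampled_idx = [0, 1, 2, 3, 4, 5, 6, 7]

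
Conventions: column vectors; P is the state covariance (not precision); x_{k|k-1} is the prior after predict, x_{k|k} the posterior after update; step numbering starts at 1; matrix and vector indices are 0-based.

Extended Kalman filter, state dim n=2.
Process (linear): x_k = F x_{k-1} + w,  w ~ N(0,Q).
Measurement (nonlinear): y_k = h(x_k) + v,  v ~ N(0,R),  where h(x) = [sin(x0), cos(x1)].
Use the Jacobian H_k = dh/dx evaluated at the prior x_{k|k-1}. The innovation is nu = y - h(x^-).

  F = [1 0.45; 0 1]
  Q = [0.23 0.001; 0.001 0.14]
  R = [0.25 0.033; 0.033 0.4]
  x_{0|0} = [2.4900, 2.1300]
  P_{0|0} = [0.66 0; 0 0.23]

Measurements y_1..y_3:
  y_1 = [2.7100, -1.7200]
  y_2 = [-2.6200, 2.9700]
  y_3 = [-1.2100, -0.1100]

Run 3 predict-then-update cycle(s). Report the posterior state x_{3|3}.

step 1: x^-=[3.4485, 2.1300]  P^-=[0.9366 0.1045; 0.1045 0.3700]  H_jac=[-0.9533 0.0000; 0.0000 -0.8477]  S=[1.1011 0.1174; 0.1174 0.6659]  K=[-0.8119 0.0102; -0.0410 -0.4638]  nu=[3.0121, -1.1895]  x^+=[0.9908, 2.5582]  P^+=[0.2126 0.0268; 0.0268 0.2205]
step 2: x^-=[2.1420, 2.5582]  P^-=[0.5113 0.1270; 0.1270 0.3605]  H_jac=[-0.5406 0.0000; 0.0000 -0.5509]  S=[0.3995 0.0708; 0.0708 0.5094]  K=[-0.6846 -0.0422; -0.1054 -0.3752]  nu=[-3.4613, 3.8046]  x^+=[4.3510, 1.4956]  P^+=[0.3191 0.0716; 0.0716 0.2787]
step 3: x^-=[5.0241, 1.4956]  P^-=[0.6701 0.1981; 0.1981 0.4187]  H_jac=[0.3066 0.0000; 0.0000 -0.9972]  S=[0.3130 -0.0276; -0.0276 0.8164]  K=[0.6370 -0.2204; 0.1494 -0.5064]  nu=[-0.2582, -0.1851]  x^+=[4.9004, 1.5508]  P^+=[0.4956 0.0673; 0.0673 0.1982]

x_post = [4.9004, 1.5508]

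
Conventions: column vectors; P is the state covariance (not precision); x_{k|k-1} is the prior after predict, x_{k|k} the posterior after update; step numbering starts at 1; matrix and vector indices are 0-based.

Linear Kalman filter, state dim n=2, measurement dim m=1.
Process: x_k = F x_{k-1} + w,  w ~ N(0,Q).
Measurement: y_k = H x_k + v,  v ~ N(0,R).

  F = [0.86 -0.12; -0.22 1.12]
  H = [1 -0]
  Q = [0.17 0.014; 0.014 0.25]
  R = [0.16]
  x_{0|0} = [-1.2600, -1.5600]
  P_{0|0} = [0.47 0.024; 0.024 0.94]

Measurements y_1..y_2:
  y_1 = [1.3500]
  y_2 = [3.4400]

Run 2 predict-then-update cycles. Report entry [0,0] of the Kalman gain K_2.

step 1: x^-=[-0.8964, -1.4700]  P^-=[0.5262 -0.1775; -0.1775 1.4401]  S=[0.6862]  K=[0.7668; -0.2587]  nu=[2.2464]  x^+=[0.8262, -2.0511]  P^+=[0.1227 -0.0414; -0.0414 1.3941]
step 2: x^-=[0.9567, -2.4790]  P^-=[0.2894 -0.2375; -0.2375 2.0251]  S=[0.4494]  K=[0.6439; -0.5286]  nu=[2.4833]  x^+=[2.5558, -3.7918]  P^+=[0.1030 -0.0846; -0.0846 1.8996]

K[0,0] = 0.6439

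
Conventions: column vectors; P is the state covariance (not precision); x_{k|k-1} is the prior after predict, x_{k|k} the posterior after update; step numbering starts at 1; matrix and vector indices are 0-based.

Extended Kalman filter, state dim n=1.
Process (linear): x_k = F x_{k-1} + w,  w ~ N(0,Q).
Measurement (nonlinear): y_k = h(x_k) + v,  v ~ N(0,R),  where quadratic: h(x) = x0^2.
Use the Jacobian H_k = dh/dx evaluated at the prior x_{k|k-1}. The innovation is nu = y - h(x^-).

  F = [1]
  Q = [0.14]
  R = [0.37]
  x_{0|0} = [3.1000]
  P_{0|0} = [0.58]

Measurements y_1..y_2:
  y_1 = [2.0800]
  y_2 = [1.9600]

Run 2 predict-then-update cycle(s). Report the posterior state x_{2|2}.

x_post = [1.5298]

step 1: x^-=[3.1000]  P^-=[0.7200]  H_jac=[6.2000]  S=[28.0468]  K=[0.1592]  nu=[-7.5300]  x^+=[1.9015]  P^+=[0.0095]
step 2: x^-=[1.9015]  P^-=[0.1495]  H_jac=[3.8030]  S=[2.5322]  K=[0.2245]  nu=[-1.6557]  x^+=[1.5298]  P^+=[0.0218]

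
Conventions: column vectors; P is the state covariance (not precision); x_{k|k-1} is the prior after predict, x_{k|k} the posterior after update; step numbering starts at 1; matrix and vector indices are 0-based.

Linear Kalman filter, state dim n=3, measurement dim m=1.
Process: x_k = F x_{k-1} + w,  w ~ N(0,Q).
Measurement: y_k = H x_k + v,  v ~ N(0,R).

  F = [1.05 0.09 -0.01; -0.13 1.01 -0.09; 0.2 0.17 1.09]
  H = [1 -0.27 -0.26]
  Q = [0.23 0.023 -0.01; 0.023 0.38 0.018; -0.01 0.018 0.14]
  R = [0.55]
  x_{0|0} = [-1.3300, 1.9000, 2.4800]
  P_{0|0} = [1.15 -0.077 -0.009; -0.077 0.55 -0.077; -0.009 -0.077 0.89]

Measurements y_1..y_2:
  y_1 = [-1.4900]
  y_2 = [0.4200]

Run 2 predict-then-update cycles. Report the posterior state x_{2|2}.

step 1: x^-=[-1.2503, 1.8687, 2.7602]  P^-=[1.4882 -0.1617 0.1974; -0.1617 1.0017 -0.1008; 0.1974 -0.1008 1.2216]  S=[2.1643]  K=[0.6841; -0.1876; -0.0430]  nu=[0.9825]  x^+=[-0.5782, 1.6844, 2.7180]  P^+=[0.4754 0.1160 0.2610; 0.1160 0.9256 -0.1182; 0.2610 -0.1182 1.2176]
step 2: x^-=[-0.4827, 1.5318, 3.1333]  P^-=[0.7784 0.1428 0.4003; 0.1428 1.3392 -0.1041; 0.4003 -0.1041 1.7103]  S=[1.2418]  K=[0.5120; -0.1544; -0.0131]  nu=[2.1309]  x^+=[0.6083, 1.2028, 3.1054]  P^+=[0.4529 0.2410 0.4087; 0.2410 1.3096 -0.1066; 0.4087 -0.1066 1.7101]

x_post = [0.6083, 1.2028, 3.1054]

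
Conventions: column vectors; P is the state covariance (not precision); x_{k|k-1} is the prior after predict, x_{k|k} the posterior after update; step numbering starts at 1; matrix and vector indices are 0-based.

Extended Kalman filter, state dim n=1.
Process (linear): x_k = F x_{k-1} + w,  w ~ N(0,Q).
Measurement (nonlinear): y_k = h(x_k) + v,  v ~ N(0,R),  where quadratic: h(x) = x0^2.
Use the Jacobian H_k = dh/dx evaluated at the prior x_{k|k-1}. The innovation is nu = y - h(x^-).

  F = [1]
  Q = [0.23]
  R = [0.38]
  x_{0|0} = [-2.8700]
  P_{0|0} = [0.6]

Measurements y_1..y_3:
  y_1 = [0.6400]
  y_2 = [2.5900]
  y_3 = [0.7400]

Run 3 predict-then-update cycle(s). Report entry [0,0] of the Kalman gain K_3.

K[0,0] = -0.2734

step 1: x^-=[-2.8700]  P^-=[0.8300]  H_jac=[-5.7400]  S=[27.7265]  K=[-0.1718]  nu=[-7.5969]  x^+=[-1.5646]  P^+=[0.0114]
step 2: x^-=[-1.5646]  P^-=[0.2414]  H_jac=[-3.1293]  S=[2.7436]  K=[-0.2753]  nu=[0.1419]  x^+=[-1.6037]  P^+=[0.0334]
step 3: x^-=[-1.6037]  P^-=[0.2634]  H_jac=[-3.2074]  S=[3.0900]  K=[-0.2734]  nu=[-1.8319]  x^+=[-1.1028]  P^+=[0.0324]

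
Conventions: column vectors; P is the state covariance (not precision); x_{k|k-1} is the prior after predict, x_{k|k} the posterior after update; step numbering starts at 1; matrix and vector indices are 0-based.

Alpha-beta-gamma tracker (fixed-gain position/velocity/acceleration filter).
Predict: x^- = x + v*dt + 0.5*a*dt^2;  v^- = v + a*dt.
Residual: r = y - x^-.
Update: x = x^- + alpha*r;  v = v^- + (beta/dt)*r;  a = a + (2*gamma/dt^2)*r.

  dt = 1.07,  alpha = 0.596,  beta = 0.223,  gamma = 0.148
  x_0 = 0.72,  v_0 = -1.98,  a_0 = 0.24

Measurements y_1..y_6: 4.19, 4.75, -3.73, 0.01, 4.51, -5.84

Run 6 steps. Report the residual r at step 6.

step 1: x_pred=-1.2612  r=5.4512  x^+=1.9877  v^+=-0.5871  a^+=1.6493
step 2: x_pred=2.3037  r=2.4463  x^+=3.7617  v^+=1.6875  a^+=2.2818
step 3: x_pred=6.8736  r=-10.6036  x^+=0.5538  v^+=1.9192  a^+=-0.4596
step 4: x_pred=2.3443  r=-2.3343  x^+=0.9530  v^+=0.9409  a^+=-1.0631
step 5: x_pred=1.3512  r=3.1588  x^+=3.2339  v^+=0.4617  a^+=-0.2464
step 6: x_pred=3.5868  r=-9.4268  x^+=-2.0316  v^+=-1.7666  a^+=-2.6836

resid = -9.4268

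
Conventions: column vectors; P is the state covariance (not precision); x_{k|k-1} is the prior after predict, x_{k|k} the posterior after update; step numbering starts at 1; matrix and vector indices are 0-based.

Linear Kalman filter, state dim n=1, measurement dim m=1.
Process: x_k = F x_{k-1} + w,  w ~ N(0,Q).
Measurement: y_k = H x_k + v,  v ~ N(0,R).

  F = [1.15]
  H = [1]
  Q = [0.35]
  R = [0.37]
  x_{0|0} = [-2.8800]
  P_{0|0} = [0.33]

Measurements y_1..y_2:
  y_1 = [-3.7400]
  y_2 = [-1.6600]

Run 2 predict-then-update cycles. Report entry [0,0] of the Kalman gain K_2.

K[0,0] = 0.6485

step 1: x^-=[-3.3120]  P^-=[0.7864]  S=[1.1564]  K=[0.6800]  nu=[-0.4280]  x^+=[-3.6031]  P^+=[0.2516]
step 2: x^-=[-4.1435]  P^-=[0.6828]  S=[1.0528]  K=[0.6485]  nu=[2.4835]  x^+=[-2.5328]  P^+=[0.2400]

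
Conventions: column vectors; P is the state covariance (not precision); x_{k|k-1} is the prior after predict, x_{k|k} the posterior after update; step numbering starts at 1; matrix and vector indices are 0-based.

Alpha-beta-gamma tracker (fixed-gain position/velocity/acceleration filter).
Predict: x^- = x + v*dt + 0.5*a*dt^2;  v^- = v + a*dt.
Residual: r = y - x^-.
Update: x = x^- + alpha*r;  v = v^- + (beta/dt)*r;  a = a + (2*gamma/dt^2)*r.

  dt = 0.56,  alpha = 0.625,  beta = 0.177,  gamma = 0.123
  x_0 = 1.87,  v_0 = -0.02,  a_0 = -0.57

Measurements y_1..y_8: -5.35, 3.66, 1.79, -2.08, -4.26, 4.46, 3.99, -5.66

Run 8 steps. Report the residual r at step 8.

step 1: x_pred=1.7694  r=-7.1194  x^+=-2.6802  v^+=-2.5894  a^+=-6.1548
step 2: x_pred=-5.0954  r=8.7554  x^+=0.3767  v^+=-3.2688  a^+=0.7133
step 3: x_pred=-1.3419  r=3.1319  x^+=0.6155  v^+=-1.8794  a^+=3.1701
step 4: x_pred=0.0601  r=-2.1401  x^+=-1.2775  v^+=-0.7806  a^+=1.4913
step 5: x_pred=-1.4807  r=-2.7793  x^+=-3.2178  v^+=-0.8239  a^+=-0.6888
step 6: x_pred=-3.7872  r=8.2472  x^+=1.3673  v^+=1.3971  a^+=5.7806
step 7: x_pred=3.0561  r=0.9339  x^+=3.6398  v^+=4.9294  a^+=6.5132
step 8: x_pred=7.4215  r=-13.0815  x^+=-0.7544  v^+=4.4421  a^+=-3.7484

resid = -13.0815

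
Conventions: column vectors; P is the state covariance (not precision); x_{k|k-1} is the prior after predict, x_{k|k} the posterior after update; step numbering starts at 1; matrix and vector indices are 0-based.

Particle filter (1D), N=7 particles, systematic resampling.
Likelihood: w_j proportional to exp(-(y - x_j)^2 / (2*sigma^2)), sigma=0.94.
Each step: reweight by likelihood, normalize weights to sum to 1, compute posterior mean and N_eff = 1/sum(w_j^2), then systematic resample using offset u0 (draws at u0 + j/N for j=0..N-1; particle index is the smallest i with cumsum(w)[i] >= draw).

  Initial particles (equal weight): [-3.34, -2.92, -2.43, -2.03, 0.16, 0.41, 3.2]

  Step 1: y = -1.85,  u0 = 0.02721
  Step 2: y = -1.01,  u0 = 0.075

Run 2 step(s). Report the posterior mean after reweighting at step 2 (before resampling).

post_mean = -2.2033

step 1: w=[0.1027, 0.1886, 0.2980, 0.3540, 0.0367, 0.0200, 0.0000]  mean=-2.3224  Neff=3.8167  idx=[0, 1, 2, 2, 3, 3, 3]
step 2: w=[0.0187, 0.0512, 0.1290, 0.1290, 0.2240, 0.2240, 0.2240]  mean=-2.2033  Neff=5.3525  idx=[2, 3, 4, 4, 5, 6, 6]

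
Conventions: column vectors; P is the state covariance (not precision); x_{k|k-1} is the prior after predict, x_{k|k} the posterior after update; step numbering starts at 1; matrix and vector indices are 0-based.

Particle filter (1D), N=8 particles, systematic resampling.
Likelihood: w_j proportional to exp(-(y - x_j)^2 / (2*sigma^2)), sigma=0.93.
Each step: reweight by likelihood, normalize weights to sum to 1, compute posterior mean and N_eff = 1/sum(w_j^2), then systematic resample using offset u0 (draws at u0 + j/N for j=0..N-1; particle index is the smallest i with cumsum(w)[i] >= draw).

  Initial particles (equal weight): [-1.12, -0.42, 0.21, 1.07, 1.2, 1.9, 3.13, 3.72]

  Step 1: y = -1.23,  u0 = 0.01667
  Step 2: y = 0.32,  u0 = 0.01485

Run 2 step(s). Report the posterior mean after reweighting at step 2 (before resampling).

step 1: w=[0.4815, 0.3318, 0.1462, 0.0228, 0.0160, 0.0017, 0.0000, 0.0000]  mean=-0.6012  Neff=2.7463  idx=[0, 0, 0, 0, 1, 1, 1, 2]
step 2: w=[0.0688, 0.0688, 0.0688, 0.0688, 0.1662, 0.1662, 0.1662, 0.2264]  mean=-0.4699  Neff=6.5350  idx=[0, 2, 3, 4, 5, 6, 6, 7]

post_mean = -0.4699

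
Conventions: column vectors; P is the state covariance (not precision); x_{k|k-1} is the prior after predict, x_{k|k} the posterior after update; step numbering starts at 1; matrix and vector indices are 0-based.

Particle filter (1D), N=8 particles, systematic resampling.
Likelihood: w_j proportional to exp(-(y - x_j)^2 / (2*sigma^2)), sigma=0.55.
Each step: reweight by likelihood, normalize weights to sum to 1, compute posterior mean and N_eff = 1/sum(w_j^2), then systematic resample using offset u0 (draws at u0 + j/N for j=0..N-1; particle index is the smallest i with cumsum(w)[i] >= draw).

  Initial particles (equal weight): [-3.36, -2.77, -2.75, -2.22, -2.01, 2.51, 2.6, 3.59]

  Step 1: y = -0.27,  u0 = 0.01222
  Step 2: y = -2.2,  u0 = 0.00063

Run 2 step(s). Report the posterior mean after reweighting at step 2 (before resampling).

step 1: w=[0.0000, 0.0038, 0.0044, 0.2155, 0.7758, 0.0003, 0.0001, 0.0000]  mean=-2.0593  Neff=1.5425  idx=[3, 3, 4, 4, 4, 4, 4, 4]
step 2: w=[0.1306, 0.1306, 0.1231, 0.1231, 0.1231, 0.1231, 0.1231, 0.1231]  mean=-2.0649  Neff=7.9946  idx=[0, 0, 1, 2, 3, 4, 5, 6]

post_mean = -2.0649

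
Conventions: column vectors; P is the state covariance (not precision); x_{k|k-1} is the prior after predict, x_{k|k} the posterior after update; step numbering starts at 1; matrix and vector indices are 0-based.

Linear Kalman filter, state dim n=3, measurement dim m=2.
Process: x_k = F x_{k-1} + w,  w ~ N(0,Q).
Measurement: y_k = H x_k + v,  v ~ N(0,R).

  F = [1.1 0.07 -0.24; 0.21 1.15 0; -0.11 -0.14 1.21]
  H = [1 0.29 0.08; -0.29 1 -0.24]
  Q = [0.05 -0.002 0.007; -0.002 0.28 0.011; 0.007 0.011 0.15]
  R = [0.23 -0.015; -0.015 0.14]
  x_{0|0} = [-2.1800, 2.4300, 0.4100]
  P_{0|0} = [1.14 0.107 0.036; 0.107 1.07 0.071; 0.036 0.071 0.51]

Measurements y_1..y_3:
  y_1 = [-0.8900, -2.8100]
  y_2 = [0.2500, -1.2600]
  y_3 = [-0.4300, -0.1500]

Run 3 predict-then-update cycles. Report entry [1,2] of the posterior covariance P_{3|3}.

P_post[1,2] = 0.3006

step 1: x^-=[-2.3263, 2.3367, 0.3957]  P^-=[1.4591 0.4630 -0.2496; 0.4630 1.7970 -0.0963; -0.2496 -0.0963 0.9011]  S=[2.0701 0.5544; 0.5544 1.8546]  K=[0.8105 -0.1885; 0.2481 0.8349; -0.0702 -0.1086]  nu=[0.7270, -5.7264]  x^+=[-0.6575, -2.2637, 0.9664]  P^+=[0.2026 -0.0106 -0.1284; -0.0106 0.1473 0.1552; -0.1284 0.1552 0.8606]
step 2: x^-=[-1.1136, -2.7413, 1.5585]  P^-=[0.4064 0.0067 -0.4230; 0.0067 0.4787 0.1676; -0.4230 0.1676 1.3966]  S=[0.6295 0.0984; 0.0984 0.5901]  K=[0.6134 -0.1185; 0.1405 0.7163; -0.4163 -0.0067]  nu=[2.0339, 1.5324]  x^+=[-0.0477, -1.3578, 0.7016]  P^+=[0.1755 -0.0390 -0.2672; -0.0390 0.1437 0.2367; -0.2672 0.2367 1.2870]
step 3: x^-=[-0.3159, -1.5715, 1.0442]  P^-=[0.4644 -0.0517 -0.7178; -0.0517 0.4589 0.2513; -0.7178 0.2513 2.0290]  S=[0.6128 0.0887; 0.0887 0.5642]  K=[0.6582 -0.1284; 0.0610 0.7234; -0.7987 0.0769]  nu=[0.2581, 1.5805]  x^+=[-0.3489, -0.4125, 0.9595]  P^+=[0.2046 -0.0654 -0.4037; -0.0654 0.1535 0.3006; -0.4037 0.3006 1.6456]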